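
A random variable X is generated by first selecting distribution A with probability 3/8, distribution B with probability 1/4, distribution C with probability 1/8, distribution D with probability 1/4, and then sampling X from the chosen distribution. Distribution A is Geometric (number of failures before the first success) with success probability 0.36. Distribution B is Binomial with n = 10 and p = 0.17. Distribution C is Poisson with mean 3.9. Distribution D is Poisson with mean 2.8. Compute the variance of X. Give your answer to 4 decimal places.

3.9664

Per component, A: μ=1.77778, E[X²]=8.09877; B: μ=1.7, E[X²]=4.301; C: μ=3.9, E[X²]=19.11; D: μ=2.8, E[X²]=10.64.
E[X] = 0.375·1.77778 + 0.25·1.7 + 0.125·3.9 + 0.25·2.8 = 2.27917.
E[X²] = 0.375·8.09877 + 0.25·4.301 + 0.125·19.11 + 0.25·10.64 = 9.16104.
Var(X) = E[X²] − (E[X])² = 9.16104 − 5.1946 = 3.96644.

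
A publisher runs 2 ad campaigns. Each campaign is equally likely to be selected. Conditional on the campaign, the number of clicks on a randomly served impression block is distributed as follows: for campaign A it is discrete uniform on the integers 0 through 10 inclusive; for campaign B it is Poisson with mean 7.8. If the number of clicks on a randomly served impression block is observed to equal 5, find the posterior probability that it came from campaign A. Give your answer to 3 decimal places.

0.480

Likelihoods P(X=5 | ·): A: 0.0909091; B: 0.0985814.
Posterior ∝ prior × likelihood. Numerator for A: 0.5·0.0909091 = 0.0454545.
Normalizing constant: 0.5·0.0909091 + 0.5·0.0985814 = 0.0947452.
P(A | observation) = 0.0454545 / 0.0947452 = 0.479756.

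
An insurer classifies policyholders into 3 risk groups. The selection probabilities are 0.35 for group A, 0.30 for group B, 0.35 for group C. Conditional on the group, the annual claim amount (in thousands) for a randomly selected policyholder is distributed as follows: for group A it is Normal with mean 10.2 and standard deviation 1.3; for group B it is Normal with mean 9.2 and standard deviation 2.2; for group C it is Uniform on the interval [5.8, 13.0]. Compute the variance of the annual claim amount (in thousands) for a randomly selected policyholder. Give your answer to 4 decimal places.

Per component, A: μ=10.2, E[X²]=105.73; B: μ=9.2, E[X²]=89.48; C: μ=9.4, E[X²]=92.68.
E[X] = 0.35·10.2 + 0.3·9.2 + 0.35·9.4 = 9.62.
E[X²] = 0.35·105.73 + 0.3·89.48 + 0.35·92.68 = 96.2875.
Var(X) = E[X²] − (E[X])² = 96.2875 − 92.5444 = 3.7431.

3.7431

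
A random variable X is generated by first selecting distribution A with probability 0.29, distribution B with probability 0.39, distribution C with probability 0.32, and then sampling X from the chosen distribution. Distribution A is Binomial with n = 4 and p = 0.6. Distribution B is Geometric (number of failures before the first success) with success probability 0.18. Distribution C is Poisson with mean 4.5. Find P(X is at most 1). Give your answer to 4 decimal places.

Conditional on each component, P(X ≤ 1): A: 0.1792; B: 0.3276; C: 0.0610995.
By total probability, P(X ≤ 1) = 0.29·0.1792 + 0.39·0.3276 + 0.32·0.0610995 = 0.199284.

0.1993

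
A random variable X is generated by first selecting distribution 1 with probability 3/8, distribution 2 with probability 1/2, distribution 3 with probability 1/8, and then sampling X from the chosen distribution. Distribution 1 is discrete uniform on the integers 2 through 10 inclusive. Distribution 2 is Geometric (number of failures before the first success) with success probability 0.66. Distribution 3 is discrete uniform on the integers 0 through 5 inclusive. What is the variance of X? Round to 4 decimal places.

Per component, 1: μ=6, E[X²]=42.6667; 2: μ=0.515152, E[X²]=1.04591; 3: μ=2.5, E[X²]=9.16667.
E[X] = 0.375·6 + 0.5·0.515152 + 0.125·2.5 = 2.82008.
E[X²] = 0.375·42.6667 + 0.5·1.04591 + 0.125·9.16667 = 17.6688.
Var(X) = E[X²] − (E[X])² = 17.6688 − 7.95283 = 9.71596.

9.7160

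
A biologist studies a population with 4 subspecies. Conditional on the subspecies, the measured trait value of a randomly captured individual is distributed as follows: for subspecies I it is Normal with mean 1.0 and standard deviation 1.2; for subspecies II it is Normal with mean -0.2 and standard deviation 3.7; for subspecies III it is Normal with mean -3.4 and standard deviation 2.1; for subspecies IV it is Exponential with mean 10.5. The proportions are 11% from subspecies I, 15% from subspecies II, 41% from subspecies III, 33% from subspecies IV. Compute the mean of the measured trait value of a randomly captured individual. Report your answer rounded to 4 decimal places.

Component means — I: 1; II: -0.2; III: -3.4; IV: 10.5.
E[X] = 0.11·1 + 0.15·-0.2 + 0.41·-3.4 + 0.33·10.5 = 2.151.

2.1510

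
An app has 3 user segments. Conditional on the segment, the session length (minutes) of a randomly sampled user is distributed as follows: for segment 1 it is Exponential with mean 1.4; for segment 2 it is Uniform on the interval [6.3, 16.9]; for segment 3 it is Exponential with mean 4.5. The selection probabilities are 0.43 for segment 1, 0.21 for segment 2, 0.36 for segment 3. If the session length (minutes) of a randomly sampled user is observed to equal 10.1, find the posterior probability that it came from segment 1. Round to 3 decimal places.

0.008

Likelihoods f(10.1 | ·): 1: 0.000525712; 2: 0.0943396; 3: 0.0235525.
Posterior ∝ prior × likelihood. Numerator for 1: 0.43·0.000525712 = 0.000226056.
Normalizing constant: 0.43·0.000525712 + 0.21·0.0943396 + 0.36·0.0235525 = 0.0285163.
P(1 | observation) = 0.000226056 / 0.0285163 = 0.00792726.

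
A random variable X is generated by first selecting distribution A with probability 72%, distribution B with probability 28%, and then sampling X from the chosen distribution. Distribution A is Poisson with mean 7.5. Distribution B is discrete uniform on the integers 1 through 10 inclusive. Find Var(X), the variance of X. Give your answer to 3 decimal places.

8.516

Per component, A: μ=7.5, E[X²]=63.75; B: μ=5.5, E[X²]=38.5.
E[X] = 0.72·7.5 + 0.28·5.5 = 6.94.
E[X²] = 0.72·63.75 + 0.28·38.5 = 56.68.
Var(X) = E[X²] − (E[X])² = 56.68 − 48.1636 = 8.5164.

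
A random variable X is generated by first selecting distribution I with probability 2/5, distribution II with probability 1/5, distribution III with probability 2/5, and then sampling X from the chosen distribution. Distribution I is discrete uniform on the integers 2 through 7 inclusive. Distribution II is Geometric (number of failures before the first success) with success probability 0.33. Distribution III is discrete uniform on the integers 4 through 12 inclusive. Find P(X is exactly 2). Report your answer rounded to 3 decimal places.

0.096

Conditional on each component, P(X = 2): I: 0.166667; II: 0.148137; III: 0.
By total probability, P(X = 2) = 0.4·0.166667 + 0.2·0.148137 + 0.4·0 = 0.0962941.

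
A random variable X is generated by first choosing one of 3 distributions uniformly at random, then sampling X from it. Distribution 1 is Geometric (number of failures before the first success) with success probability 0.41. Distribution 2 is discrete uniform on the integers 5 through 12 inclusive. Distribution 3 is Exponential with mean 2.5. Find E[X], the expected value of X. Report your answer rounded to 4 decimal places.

4.1463

Component means — 1: 1.43902; 2: 8.5; 3: 2.5.
E[X] = 0.333333·1.43902 + 0.333333·8.5 + 0.333333·2.5 = 4.14634.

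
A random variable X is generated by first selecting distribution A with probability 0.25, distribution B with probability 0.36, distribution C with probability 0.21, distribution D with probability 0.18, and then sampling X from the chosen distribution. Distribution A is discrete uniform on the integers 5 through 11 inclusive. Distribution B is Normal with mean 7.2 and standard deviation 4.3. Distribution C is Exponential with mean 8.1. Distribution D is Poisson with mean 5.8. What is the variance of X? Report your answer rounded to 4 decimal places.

23.1426

Per component, A: μ=8, E[X²]=68; B: μ=7.2, E[X²]=70.33; C: μ=8.1, E[X²]=131.22; D: μ=5.8, E[X²]=39.44.
E[X] = 0.25·8 + 0.36·7.2 + 0.21·8.1 + 0.18·5.8 = 7.337.
E[X²] = 0.25·68 + 0.36·70.33 + 0.21·131.22 + 0.18·39.44 = 76.9742.
Var(X) = E[X²] − (E[X])² = 76.9742 − 53.8316 = 23.1426.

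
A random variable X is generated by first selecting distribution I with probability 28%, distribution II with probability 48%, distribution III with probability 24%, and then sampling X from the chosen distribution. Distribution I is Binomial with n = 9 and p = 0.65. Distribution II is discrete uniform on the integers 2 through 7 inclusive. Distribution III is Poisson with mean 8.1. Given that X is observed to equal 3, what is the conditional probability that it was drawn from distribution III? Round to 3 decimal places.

Likelihoods P(X=3 | ·): I: 0.042406; II: 0.166667; III: 0.0268855.
Posterior ∝ prior × likelihood. Numerator for III: 0.24·0.0268855 = 0.00645253.
Normalizing constant: 0.28·0.042406 + 0.48·0.166667 + 0.24·0.0268855 = 0.0983262.
P(III | observation) = 0.00645253 / 0.0983262 = 0.0656237.

0.066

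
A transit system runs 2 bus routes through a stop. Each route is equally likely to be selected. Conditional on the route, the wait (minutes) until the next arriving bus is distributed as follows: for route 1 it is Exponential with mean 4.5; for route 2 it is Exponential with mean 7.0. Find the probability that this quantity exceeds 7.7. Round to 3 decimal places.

0.257

Conditional on each route, P(X > 7.7): 1: 0.180665; 2: 0.332871.
By total probability, P(X > 7.7) = 0.5·0.180665 + 0.5·0.332871 = 0.256768.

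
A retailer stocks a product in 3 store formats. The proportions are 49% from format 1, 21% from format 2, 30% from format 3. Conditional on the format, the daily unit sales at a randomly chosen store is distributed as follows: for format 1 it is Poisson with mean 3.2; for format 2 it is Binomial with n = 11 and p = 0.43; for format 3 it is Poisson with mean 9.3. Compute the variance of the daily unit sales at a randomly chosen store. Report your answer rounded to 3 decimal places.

11.951

Per component, 1: μ=3.2, E[X²]=13.44; 2: μ=4.73, E[X²]=25.069; 3: μ=9.3, E[X²]=95.79.
E[X] = 0.49·3.2 + 0.21·4.73 + 0.3·9.3 = 5.3513.
E[X²] = 0.49·13.44 + 0.21·25.069 + 0.3·95.79 = 40.5871.
Var(X) = E[X²] − (E[X])² = 40.5871 − 28.6364 = 11.9507.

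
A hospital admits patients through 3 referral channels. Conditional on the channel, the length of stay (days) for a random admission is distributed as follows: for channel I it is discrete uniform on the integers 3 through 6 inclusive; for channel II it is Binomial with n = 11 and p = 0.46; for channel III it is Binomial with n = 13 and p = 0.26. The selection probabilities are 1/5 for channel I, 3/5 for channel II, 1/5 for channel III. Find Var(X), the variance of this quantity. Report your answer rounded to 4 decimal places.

2.8162

Per component, I: μ=4.5, E[X²]=21.5; II: μ=5.06, E[X²]=28.336; III: μ=3.38, E[X²]=13.9256.
E[X] = 0.2·4.5 + 0.6·5.06 + 0.2·3.38 = 4.612.
E[X²] = 0.2·21.5 + 0.6·28.336 + 0.2·13.9256 = 24.0867.
Var(X) = E[X²] − (E[X])² = 24.0867 − 21.2705 = 2.81618.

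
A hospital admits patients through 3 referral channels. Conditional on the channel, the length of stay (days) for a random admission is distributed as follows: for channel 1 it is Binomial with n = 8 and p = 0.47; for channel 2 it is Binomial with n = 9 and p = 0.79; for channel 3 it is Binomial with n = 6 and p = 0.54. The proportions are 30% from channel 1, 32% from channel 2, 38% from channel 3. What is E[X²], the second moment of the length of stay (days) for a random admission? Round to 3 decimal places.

For each component E[X²] = Var + (mean)², giving 1: 16.1304; 2: 52.0452; 3: 11.988.
Overall E[X²] = 0.3·16.1304 + 0.32·52.0452 + 0.38·11.988 = 26.049.

26.049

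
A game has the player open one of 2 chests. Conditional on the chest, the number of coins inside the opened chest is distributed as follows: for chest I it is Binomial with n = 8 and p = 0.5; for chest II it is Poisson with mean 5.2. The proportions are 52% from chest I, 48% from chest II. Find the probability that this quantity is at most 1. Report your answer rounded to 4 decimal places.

0.0347

Conditional on each chest, P(X ≤ 1): I: 0.0351562; II: 0.0342027.
By total probability, P(X ≤ 1) = 0.52·0.0351562 + 0.48·0.0342027 = 0.0346985.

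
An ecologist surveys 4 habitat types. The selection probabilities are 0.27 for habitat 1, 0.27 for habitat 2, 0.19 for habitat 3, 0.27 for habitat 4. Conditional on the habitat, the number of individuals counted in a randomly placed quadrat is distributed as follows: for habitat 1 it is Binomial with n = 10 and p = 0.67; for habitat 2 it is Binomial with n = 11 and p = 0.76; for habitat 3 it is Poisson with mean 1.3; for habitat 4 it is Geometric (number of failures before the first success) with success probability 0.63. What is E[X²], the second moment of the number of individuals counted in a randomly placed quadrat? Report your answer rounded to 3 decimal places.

For each component E[X²] = Var + (mean)², giving 1: 47.101; 2: 71.896; 3: 2.99; 4: 1.27715.
Overall E[X²] = 0.27·47.101 + 0.27·71.896 + 0.19·2.99 + 0.27·1.27715 = 33.0421.

33.042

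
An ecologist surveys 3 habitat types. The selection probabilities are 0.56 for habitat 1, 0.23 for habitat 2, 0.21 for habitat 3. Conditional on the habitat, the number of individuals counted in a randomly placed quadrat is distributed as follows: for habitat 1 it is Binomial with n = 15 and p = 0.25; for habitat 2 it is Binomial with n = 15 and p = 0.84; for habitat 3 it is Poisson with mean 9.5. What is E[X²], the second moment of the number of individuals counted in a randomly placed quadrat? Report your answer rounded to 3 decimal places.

For each component E[X²] = Var + (mean)², giving 1: 16.875; 2: 160.776; 3: 99.75.
Overall E[X²] = 0.56·16.875 + 0.23·160.776 + 0.21·99.75 = 67.376.

67.376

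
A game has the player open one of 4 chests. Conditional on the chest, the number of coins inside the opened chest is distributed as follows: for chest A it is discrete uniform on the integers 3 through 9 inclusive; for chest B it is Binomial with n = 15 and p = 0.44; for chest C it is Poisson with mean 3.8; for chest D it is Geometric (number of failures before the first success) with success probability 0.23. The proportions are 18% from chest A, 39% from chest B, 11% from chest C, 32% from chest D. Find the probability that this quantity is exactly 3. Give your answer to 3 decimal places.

Conditional on each chest, P(X = 3): A: 0.142857; B: 0.036866; C: 0.204588; D: 0.105003.
By total probability, P(X = 3) = 0.18·0.142857 + 0.39·0.036866 + 0.11·0.204588 + 0.32·0.105003 = 0.0961975.

0.096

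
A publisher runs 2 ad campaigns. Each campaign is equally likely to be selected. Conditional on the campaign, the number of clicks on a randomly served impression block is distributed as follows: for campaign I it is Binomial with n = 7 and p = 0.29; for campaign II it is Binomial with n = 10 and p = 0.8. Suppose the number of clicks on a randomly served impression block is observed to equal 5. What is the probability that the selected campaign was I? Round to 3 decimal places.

0.451

Likelihoods P(X=5 | ·): I: 0.0217133; II: 0.0264241.
Posterior ∝ prior × likelihood. Numerator for I: 0.5·0.0217133 = 0.0108567.
Normalizing constant: 0.5·0.0217133 + 0.5·0.0264241 = 0.0240687.
P(I | observation) = 0.0108567 / 0.0240687 = 0.451069.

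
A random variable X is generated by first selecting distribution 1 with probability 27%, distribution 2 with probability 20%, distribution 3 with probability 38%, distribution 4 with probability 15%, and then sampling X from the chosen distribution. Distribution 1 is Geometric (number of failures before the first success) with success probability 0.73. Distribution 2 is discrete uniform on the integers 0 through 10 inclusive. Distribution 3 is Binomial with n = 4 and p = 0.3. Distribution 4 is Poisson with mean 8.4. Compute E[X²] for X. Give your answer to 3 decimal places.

19.884

For each component E[X²] = Var + (mean)², giving 1: 0.64346; 2: 35; 3: 2.28; 4: 78.96.
Overall E[X²] = 0.27·0.64346 + 0.2·35 + 0.38·2.28 + 0.15·78.96 = 19.8841.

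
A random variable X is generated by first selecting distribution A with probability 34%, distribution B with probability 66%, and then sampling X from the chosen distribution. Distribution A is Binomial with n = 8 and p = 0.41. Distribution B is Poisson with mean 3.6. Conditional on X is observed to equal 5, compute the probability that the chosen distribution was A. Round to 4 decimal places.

0.3327

Likelihoods P(X=5 | ·): A: 0.133249; B: 0.13768.
Posterior ∝ prior × likelihood. Numerator for A: 0.34·0.133249 = 0.0453046.
Normalizing constant: 0.34·0.133249 + 0.66·0.13768 = 0.136173.
P(A | observation) = 0.0453046 / 0.136173 = 0.332698.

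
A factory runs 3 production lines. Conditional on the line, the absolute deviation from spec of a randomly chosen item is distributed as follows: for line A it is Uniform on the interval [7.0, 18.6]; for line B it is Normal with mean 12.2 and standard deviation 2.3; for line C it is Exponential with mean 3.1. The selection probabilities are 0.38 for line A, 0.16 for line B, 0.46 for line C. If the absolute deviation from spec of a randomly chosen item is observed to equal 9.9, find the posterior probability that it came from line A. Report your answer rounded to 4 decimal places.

Likelihoods f(9.9 | ·): A: 0.0862069; B: 0.105205; C: 0.0132342.
Posterior ∝ prior × likelihood. Numerator for A: 0.38·0.0862069 = 0.0327586.
Normalizing constant: 0.38·0.0862069 + 0.16·0.105205 + 0.46·0.0132342 = 0.0556791.
P(A | observation) = 0.0327586 / 0.0556791 = 0.588347.

0.5883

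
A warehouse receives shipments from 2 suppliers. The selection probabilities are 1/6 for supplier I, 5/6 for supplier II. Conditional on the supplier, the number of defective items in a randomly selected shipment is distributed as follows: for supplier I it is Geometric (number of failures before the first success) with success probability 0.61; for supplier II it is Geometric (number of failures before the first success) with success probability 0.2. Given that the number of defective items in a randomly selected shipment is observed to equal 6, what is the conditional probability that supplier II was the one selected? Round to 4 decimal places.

Likelihoods P(X=6 | ·): I: 0.00214643; II: 0.0524288.
Posterior ∝ prior × likelihood. Numerator for II: 0.833333·0.0524288 = 0.0436907.
Normalizing constant: 0.166667·0.00214643 + 0.833333·0.0524288 = 0.0440484.
P(II | observation) = 0.0436907 / 0.0440484 = 0.991879.

0.9919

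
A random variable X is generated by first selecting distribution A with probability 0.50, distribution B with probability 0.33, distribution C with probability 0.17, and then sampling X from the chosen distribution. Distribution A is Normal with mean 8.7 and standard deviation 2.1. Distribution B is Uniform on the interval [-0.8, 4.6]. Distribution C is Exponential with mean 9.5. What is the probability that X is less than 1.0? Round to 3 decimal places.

0.127

Conditional on each component, P(X < 1.0): A: 0.000122866; B: 0.333333; C: 0.0999124.
By total probability, P(X < 1.0) = 0.5·0.000122866 + 0.33·0.333333 + 0.17·0.0999124 = 0.127047.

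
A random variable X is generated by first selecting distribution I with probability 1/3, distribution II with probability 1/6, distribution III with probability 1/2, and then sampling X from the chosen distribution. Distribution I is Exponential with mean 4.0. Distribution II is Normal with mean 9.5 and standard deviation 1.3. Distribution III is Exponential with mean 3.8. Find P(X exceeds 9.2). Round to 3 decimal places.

0.176

Conditional on each component, P(X > 9.2): I: 0.100259; II: 0.591253; III: 0.0888281.
By total probability, P(X > 9.2) = 0.333333·0.100259 + 0.166667·0.591253 + 0.5·0.0888281 = 0.176376.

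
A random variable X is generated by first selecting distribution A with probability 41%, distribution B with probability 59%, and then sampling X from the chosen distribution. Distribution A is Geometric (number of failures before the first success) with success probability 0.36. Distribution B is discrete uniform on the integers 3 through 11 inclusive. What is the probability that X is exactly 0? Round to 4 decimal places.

0.1476

Conditional on each component, P(X = 0): A: 0.36; B: 0.
By total probability, P(X = 0) = 0.41·0.36 + 0.59·0 = 0.1476.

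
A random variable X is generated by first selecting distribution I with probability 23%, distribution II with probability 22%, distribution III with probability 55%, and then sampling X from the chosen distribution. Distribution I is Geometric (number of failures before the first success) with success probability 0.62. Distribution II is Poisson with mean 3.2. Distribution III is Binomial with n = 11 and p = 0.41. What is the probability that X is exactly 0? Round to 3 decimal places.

Conditional on each component, P(X = 0): I: 0.62; II: 0.0407622; III: 0.00301559.
By total probability, P(X = 0) = 0.23·0.62 + 0.22·0.0407622 + 0.55·0.00301559 = 0.153226.

0.153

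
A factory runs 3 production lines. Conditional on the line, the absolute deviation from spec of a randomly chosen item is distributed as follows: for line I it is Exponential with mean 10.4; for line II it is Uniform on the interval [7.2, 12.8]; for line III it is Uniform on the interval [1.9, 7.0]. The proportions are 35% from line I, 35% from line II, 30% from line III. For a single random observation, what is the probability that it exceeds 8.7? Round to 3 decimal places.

Conditional on each line, P(X > 8.7): I: 0.433207; II: 0.732143; III: 0.
By total probability, P(X > 8.7) = 0.35·0.433207 + 0.35·0.732143 + 0.3·0 = 0.407873.

0.408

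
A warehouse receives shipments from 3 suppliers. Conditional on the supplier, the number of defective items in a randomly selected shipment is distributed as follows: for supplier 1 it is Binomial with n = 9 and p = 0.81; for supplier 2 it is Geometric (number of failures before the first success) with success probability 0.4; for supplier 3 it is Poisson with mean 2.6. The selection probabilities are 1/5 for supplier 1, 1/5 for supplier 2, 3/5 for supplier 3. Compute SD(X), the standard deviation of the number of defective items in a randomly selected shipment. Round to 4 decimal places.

2.5909

Per component, 1: μ=7.29, E[X²]=54.5292; 2: μ=1.5, E[X²]=6; 3: μ=2.6, E[X²]=9.36.
E[X] = 0.2·7.29 + 0.2·1.5 + 0.6·2.6 = 3.318.
E[X²] = 0.2·54.5292 + 0.2·6 + 0.6·9.36 = 17.7218.
Var(X) = E[X²] − (E[X])² = 17.7218 − 11.0091 = 6.71272.
SD(X) = √6.71272 = 2.59089.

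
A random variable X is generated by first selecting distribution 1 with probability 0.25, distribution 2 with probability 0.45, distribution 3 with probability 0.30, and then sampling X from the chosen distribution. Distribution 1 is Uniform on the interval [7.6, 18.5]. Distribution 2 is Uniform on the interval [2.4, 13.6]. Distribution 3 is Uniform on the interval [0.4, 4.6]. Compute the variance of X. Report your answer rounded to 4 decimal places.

Per component, 1: μ=13.05, E[X²]=180.203; 2: μ=8, E[X²]=74.4533; 3: μ=2.5, E[X²]=7.72.
E[X] = 0.25·13.05 + 0.45·8 + 0.3·2.5 = 7.6125.
E[X²] = 0.25·180.203 + 0.45·74.4533 + 0.3·7.72 = 80.8708.
Var(X) = E[X²] − (E[X])² = 80.8708 − 57.9502 = 22.9207.

22.9207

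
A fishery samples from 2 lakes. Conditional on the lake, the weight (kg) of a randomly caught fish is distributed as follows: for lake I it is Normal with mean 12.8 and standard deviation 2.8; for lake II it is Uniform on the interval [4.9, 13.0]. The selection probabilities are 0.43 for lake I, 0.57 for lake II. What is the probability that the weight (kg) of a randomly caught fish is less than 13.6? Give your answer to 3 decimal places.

0.833

Conditional on each lake, P(X < 13.6): I: 0.612452; II: 1.
By total probability, P(X < 13.6) = 0.43·0.612452 + 0.57·1 = 0.833354.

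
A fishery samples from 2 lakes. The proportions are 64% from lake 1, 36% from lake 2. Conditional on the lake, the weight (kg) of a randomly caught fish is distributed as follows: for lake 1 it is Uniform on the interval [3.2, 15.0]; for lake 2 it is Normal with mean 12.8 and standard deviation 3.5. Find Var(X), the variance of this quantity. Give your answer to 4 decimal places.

Per component, 1: μ=9.1, E[X²]=94.4133; 2: μ=12.8, E[X²]=176.09.
E[X] = 0.64·9.1 + 0.36·12.8 = 10.432.
E[X²] = 0.64·94.4133 + 0.36·176.09 = 123.817.
Var(X) = E[X²] − (E[X])² = 123.817 − 108.827 = 14.9903.

14.9903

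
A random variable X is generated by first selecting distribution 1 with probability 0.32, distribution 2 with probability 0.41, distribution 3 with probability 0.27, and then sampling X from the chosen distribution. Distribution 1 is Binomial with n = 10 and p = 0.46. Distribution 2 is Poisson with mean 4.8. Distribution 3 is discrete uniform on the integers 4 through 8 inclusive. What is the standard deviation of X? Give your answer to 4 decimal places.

Per component, 1: μ=4.6, E[X²]=23.644; 2: μ=4.8, E[X²]=27.84; 3: μ=6, E[X²]=38.
E[X] = 0.32·4.6 + 0.41·4.8 + 0.27·6 = 5.06.
E[X²] = 0.32·23.644 + 0.41·27.84 + 0.27·38 = 29.2405.
Var(X) = E[X²] − (E[X])² = 29.2405 − 25.6036 = 3.63688.
SD(X) = √3.63688 = 1.90706.

1.9071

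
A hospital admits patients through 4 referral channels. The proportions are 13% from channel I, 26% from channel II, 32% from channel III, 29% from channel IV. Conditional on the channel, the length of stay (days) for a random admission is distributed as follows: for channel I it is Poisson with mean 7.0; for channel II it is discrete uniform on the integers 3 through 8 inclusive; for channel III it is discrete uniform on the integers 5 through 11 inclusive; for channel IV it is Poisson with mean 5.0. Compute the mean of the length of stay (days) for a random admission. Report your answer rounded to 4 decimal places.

6.3500

Component means — I: 7; II: 5.5; III: 8; IV: 5.
E[X] = 0.13·7 + 0.26·5.5 + 0.32·8 + 0.29·5 = 6.35.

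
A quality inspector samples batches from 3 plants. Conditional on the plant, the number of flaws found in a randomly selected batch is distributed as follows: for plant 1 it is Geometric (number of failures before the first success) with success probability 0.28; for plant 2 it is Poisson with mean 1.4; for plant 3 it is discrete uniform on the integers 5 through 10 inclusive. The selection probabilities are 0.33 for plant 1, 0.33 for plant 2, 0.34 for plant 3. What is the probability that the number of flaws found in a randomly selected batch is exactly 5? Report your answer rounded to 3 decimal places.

Conditional on each plant, P(X = 5): 1: 0.0541777; 2: 0.0110521; 3: 0.166667.
By total probability, P(X = 5) = 0.33·0.0541777 + 0.33·0.0110521 + 0.34·0.166667 = 0.0781925.

0.078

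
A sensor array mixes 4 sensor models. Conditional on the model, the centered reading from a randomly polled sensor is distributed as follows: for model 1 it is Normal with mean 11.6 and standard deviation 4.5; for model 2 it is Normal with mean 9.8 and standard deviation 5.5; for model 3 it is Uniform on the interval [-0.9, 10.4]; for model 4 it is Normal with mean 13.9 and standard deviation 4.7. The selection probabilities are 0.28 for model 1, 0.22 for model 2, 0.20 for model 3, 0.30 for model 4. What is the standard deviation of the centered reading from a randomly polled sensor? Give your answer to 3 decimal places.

Per component, 1: μ=11.6, E[X²]=154.81; 2: μ=9.8, E[X²]=126.29; 3: μ=4.75, E[X²]=33.2033; 4: μ=13.9, E[X²]=215.3.
E[X] = 0.28·11.6 + 0.22·9.8 + 0.2·4.75 + 0.3·13.9 = 10.524.
E[X²] = 0.28·154.81 + 0.22·126.29 + 0.2·33.2033 + 0.3·215.3 = 142.361.
Var(X) = E[X²] − (E[X])² = 142.361 − 110.755 = 31.6067.
SD(X) = √31.6067 = 5.62198.

5.622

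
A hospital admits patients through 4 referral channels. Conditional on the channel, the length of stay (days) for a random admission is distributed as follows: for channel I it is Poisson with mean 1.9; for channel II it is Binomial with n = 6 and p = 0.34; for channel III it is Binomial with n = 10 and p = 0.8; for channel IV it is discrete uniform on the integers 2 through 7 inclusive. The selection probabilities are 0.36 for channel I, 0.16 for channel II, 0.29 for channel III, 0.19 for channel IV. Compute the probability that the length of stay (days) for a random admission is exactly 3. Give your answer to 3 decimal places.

Conditional on each channel, P(X = 3): I: 0.170982; II: 0.225995; III: 0.000786432; IV: 0.166667.
By total probability, P(X = 3) = 0.36·0.170982 + 0.16·0.225995 + 0.29·0.000786432 + 0.19·0.166667 = 0.129607.

0.130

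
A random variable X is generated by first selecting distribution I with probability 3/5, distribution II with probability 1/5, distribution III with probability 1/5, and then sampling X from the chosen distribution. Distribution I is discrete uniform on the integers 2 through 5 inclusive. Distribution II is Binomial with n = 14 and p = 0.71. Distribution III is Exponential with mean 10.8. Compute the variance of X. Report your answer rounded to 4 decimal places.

36.0557

Per component, I: μ=3.5, E[X²]=13.5; II: μ=9.94, E[X²]=101.686; III: μ=10.8, E[X²]=233.28.
E[X] = 0.6·3.5 + 0.2·9.94 + 0.2·10.8 = 6.248.
E[X²] = 0.6·13.5 + 0.2·101.686 + 0.2·233.28 = 75.0932.
Var(X) = E[X²] − (E[X])² = 75.0932 − 39.0375 = 36.0557.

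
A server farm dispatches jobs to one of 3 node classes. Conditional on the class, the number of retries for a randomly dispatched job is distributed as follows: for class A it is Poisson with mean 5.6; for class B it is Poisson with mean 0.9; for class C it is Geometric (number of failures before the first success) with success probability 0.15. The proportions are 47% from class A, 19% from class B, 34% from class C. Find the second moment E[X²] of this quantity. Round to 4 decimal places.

For each component E[X²] = Var + (mean)², giving A: 36.96; B: 1.71; C: 69.8889.
Overall E[X²] = 0.47·36.96 + 0.19·1.71 + 0.34·69.8889 = 41.4583.

41.4583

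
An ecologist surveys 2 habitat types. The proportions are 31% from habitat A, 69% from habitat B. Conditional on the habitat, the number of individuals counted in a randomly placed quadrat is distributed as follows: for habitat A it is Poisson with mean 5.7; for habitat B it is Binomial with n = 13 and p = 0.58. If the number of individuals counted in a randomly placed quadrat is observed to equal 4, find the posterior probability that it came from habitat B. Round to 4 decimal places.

Likelihoods P(X=4 | ·): A: 0.147167; B: 0.032905.
Posterior ∝ prior × likelihood. Numerator for B: 0.69·0.032905 = 0.0227044.
Normalizing constant: 0.31·0.147167 + 0.69·0.032905 = 0.0683261.
P(B | observation) = 0.0227044 / 0.0683261 = 0.332295.

0.3323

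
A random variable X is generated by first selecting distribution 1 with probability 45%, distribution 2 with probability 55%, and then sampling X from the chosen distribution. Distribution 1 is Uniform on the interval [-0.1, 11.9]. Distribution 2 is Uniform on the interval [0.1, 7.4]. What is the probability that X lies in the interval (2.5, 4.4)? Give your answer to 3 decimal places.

0.214

Conditional on each component, P(2.5 < X < 4.4): 1: 0.158333; 2: 0.260274.
By total probability, P(2.5 < X < 4.4) = 0.45·0.158333 + 0.55·0.260274 = 0.214401.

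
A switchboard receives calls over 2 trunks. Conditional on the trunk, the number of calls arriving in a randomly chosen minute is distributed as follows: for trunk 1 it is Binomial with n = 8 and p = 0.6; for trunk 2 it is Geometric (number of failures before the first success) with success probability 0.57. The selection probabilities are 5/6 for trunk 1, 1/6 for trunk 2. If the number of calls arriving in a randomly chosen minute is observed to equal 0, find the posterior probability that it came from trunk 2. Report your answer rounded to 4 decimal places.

Likelihoods P(X=0 | ·): 1: 0.00065536; 2: 0.57.
Posterior ∝ prior × likelihood. Numerator for 2: 0.166667·0.57 = 0.095.
Normalizing constant: 0.833333·0.00065536 + 0.166667·0.57 = 0.0955461.
P(2 | observation) = 0.095 / 0.0955461 = 0.994284.

0.9943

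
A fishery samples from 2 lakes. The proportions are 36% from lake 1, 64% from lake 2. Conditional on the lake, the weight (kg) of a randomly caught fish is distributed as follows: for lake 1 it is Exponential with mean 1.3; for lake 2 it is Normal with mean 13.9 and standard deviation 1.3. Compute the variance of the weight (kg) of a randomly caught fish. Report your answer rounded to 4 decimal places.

Per component, 1: μ=1.3, E[X²]=3.38; 2: μ=13.9, E[X²]=194.9.
E[X] = 0.36·1.3 + 0.64·13.9 = 9.364.
E[X²] = 0.36·3.38 + 0.64·194.9 = 125.953.
Var(X) = E[X²] − (E[X])² = 125.953 − 87.6845 = 38.2683.

38.2683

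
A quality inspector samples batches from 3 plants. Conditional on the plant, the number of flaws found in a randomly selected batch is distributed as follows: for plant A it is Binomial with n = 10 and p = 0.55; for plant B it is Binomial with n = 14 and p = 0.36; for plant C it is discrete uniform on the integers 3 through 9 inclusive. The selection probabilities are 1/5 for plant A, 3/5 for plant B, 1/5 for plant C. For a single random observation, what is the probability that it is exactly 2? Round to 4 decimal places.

Conditional on each plant, P(X = 2): A: 0.0228896; B: 0.0556937; C: 0.
By total probability, P(X = 2) = 0.2·0.0228896 + 0.6·0.0556937 + 0.2·0 = 0.0379941.

0.0380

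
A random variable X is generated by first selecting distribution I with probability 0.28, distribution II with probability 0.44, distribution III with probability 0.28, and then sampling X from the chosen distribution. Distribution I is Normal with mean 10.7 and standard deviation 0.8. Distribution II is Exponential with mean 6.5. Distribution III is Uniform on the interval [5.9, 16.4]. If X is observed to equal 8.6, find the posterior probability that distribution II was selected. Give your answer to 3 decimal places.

0.367

Likelihoods f(8.6 | ·): I: 0.0159052; II: 0.0409715; III: 0.0952381.
Posterior ∝ prior × likelihood. Numerator for II: 0.44·0.0409715 = 0.0180275.
Normalizing constant: 0.28·0.0159052 + 0.44·0.0409715 + 0.28·0.0952381 = 0.0491476.
P(II | observation) = 0.0180275 / 0.0491476 = 0.366802.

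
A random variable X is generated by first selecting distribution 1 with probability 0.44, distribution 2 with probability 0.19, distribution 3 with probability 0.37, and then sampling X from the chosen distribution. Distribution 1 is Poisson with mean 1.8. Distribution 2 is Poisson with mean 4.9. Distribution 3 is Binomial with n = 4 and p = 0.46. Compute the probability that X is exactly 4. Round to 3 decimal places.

Conditional on each component, P(X = 4): 1: 0.0723017; 2: 0.178867; 3: 0.0447746.
By total probability, P(X = 4) = 0.44·0.0723017 + 0.19·0.178867 + 0.37·0.0447746 = 0.0823641.

0.082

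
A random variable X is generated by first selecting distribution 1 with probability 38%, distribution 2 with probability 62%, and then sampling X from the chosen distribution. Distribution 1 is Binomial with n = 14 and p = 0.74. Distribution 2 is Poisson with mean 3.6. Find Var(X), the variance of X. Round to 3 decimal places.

Per component, 1: μ=10.36, E[X²]=110.023; 2: μ=3.6, E[X²]=16.56.
E[X] = 0.38·10.36 + 0.62·3.6 = 6.1688.
E[X²] = 0.38·110.023 + 0.62·16.56 = 52.076.
Var(X) = E[X²] − (E[X])² = 52.076 − 38.0541 = 14.0219.

14.022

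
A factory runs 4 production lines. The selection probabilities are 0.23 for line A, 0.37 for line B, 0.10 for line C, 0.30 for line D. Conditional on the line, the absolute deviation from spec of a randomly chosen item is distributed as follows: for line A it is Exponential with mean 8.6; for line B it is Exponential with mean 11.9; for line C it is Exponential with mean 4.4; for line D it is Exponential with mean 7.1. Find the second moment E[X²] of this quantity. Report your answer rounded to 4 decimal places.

For each component E[X²] = Var + (mean)², giving A: 147.92; B: 283.22; C: 38.72; D: 100.82.
Overall E[X²] = 0.23·147.92 + 0.37·283.22 + 0.1·38.72 + 0.3·100.82 = 172.931.

172.9310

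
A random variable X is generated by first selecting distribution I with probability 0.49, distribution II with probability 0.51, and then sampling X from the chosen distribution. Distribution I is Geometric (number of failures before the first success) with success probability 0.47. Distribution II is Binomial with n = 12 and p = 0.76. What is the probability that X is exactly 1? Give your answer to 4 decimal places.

Conditional on each component, P(X = 1): I: 0.2491; II: 1.38777e-06.
By total probability, P(X = 1) = 0.49·0.2491 + 0.51·1.38777e-06 = 0.12206.

0.1221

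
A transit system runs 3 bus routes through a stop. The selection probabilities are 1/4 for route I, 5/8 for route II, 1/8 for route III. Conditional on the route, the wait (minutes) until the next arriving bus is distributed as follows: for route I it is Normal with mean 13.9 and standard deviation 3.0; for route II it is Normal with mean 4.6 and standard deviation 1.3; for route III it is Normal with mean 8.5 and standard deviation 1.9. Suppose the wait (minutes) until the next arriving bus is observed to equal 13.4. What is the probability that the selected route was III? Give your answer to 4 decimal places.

0.0280

Likelihoods f(13.4 | ·): I: 0.131147; II: 3.44144e-11; III: 0.00754948.
Posterior ∝ prior × likelihood. Numerator for III: 0.125·0.00754948 = 0.000943684.
Normalizing constant: 0.25·0.131147 + 0.625·3.44144e-11 + 0.125·0.00754948 = 0.0337303.
P(III | observation) = 0.000943684 / 0.0337303 = 0.0279773.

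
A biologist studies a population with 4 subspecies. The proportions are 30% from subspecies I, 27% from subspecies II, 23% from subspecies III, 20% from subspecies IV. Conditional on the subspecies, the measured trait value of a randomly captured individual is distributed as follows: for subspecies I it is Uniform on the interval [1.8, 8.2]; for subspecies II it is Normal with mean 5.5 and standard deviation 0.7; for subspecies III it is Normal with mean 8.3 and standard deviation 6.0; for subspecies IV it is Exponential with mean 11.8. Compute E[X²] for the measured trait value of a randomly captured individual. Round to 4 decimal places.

For each component E[X²] = Var + (mean)², giving I: 28.4133; II: 30.74; III: 104.89; IV: 278.48.
Overall E[X²] = 0.3·28.4133 + 0.27·30.74 + 0.23·104.89 + 0.2·278.48 = 96.6445.

96.6445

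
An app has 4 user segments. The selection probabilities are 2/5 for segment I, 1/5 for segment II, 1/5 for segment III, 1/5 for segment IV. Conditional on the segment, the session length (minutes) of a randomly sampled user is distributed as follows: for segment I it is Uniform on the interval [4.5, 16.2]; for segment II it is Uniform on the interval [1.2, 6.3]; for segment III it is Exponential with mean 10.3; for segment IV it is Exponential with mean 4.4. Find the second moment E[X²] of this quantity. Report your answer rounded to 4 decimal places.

For each component E[X²] = Var + (mean)², giving I: 118.53; II: 16.23; III: 212.18; IV: 38.72.
Overall E[X²] = 0.4·118.53 + 0.2·16.23 + 0.2·212.18 + 0.2·38.72 = 100.838.

100.8380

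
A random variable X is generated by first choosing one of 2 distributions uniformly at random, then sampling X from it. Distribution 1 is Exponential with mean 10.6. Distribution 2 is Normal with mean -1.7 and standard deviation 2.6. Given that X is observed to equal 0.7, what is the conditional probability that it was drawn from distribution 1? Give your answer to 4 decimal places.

Likelihoods f(0.7 | ·): 1: 0.0883109; 2: 0.10021.
Posterior ∝ prior × likelihood. Numerator for 1: 0.5·0.0883109 = 0.0441554.
Normalizing constant: 0.5·0.0883109 + 0.5·0.10021 = 0.0942605.
P(1 | observation) = 0.0441554 / 0.0942605 = 0.46844.

0.4684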